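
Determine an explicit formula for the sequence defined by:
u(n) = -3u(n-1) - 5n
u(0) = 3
First-order linear with linear forcing.
Homogeneous solution: u_h(n) = A·(-3)^n.
Try particular u_p(n) = pn + q. Substituting:
  pn + q = -3(p(n-1) + q) - 5n.
Matching the n-coefficient: p = -3p - 5 ⇒ p = - \frac{5}{4}.
Matching constants: q = 3p - 3q ⇒ q = - \frac{15}{16}.
General: u(n) = A·(-3)^n - \frac{5 n}{4} - \frac{15}{16}.
Apply u(0) = 3: A - \frac{15}{16} = 3 ⇒ A = \frac{63}{16}.
So u(n) = \frac{63 \left(-3\right)^{n}}{16} - \frac{5 n}{4} - \frac{15}{16}.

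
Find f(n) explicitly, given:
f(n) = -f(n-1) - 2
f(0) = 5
First-order linear non-homogeneous.
Homogeneous solution: f_h(n) = A·(-1)^n.
Try constant particular solution f_p = K: K = -K - 2 ⇒ K = -1.
General: f(n) = A·(-1)^n - 1.
Apply f(0) = 5: A - 1 = 5 ⇒ A = 6.
So f(n) = 6 \left(-1\right)^{n} - 1.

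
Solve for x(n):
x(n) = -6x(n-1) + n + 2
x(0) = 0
First-order linear with linear forcing.
Homogeneous solution: x_h(n) = A·(-6)^n.
Try particular x_p(n) = pn + q. Substituting:
  pn + q = -6(p(n-1) + q) + n + 2.
Matching the n-coefficient: p = -6p + 1 ⇒ p = \frac{1}{7}.
Matching constants: q = 6p - 6q + 2 ⇒ q = \frac{20}{49}.
General: x(n) = A·(-6)^n + \frac{n}{7} + \frac{20}{49}.
Apply x(0) = 0: A + \frac{20}{49} = 0 ⇒ A = - \frac{20}{49}.
So x(n) = - \frac{20 \left(-6\right)^{n}}{49} + \frac{n}{7} + \frac{20}{49}.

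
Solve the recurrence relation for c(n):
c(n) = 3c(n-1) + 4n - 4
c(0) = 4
First-order linear with linear forcing.
Homogeneous solution: c_h(n) = A·(3)^n.
Try particular c_p(n) = pn + q. Substituting:
  pn + q = 3(p(n-1) + q) + 4n - 4.
Matching the n-coefficient: p = 3p + 4 ⇒ p = -2.
Matching constants: q = -3p + 3q - 4 ⇒ q = -1.
General: c(n) = A·(3)^n - 2 n - 1.
Apply c(0) = 4: A - 1 = 4 ⇒ A = 5.
So c(n) = 5 \cdot 3^{n} - 2 n - 1.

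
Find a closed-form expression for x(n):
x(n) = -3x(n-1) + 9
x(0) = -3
First-order linear non-homogeneous.
Homogeneous solution: x_h(n) = A·(-3)^n.
Try constant particular solution x_p = K: K = -3K + 9 ⇒ K = \frac{9}{4}.
General: x(n) = A·(-3)^n + \frac{9}{4}.
Apply x(0) = -3: A + \frac{9}{4} = -3 ⇒ A = - \frac{21}{4}.
So x(n) = \frac{9}{4} - \frac{21 \left(-3\right)^{n}}{4}.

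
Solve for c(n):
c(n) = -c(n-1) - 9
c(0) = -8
First-order linear non-homogeneous.
Homogeneous solution: c_h(n) = A·(-1)^n.
Try constant particular solution c_p = K: K = -K - 9 ⇒ K = - \frac{9}{2}.
General: c(n) = A·(-1)^n - \frac{9}{2}.
Apply c(0) = -8: A - \frac{9}{2} = -8 ⇒ A = - \frac{7}{2}.
So c(n) = - \frac{7 \left(-1\right)^{n}}{2} - \frac{9}{2}.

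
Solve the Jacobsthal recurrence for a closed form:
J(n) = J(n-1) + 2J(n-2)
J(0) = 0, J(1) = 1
This is the Jacobsthal sequence.
Characteristic equation: x² - x - 2 = 0; roots r₁ = 2, r₂ = -1.
General: J(n) = A·r₁^n + B·r₂^n. Solving with J(0)=0, J(1)=1 gives A = \frac{1}{3}, B = - \frac{1}{3}.
So J(n) = - \frac{\left(-1\right)^{n}}{3} + \frac{2^{n}}{3}.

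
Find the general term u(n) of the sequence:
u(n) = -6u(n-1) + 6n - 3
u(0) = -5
First-order linear with linear forcing.
Homogeneous solution: u_h(n) = A·(-6)^n.
Try particular u_p(n) = pn + q. Substituting:
  pn + q = -6(p(n-1) + q) + 6n - 3.
Matching the n-coefficient: p = -6p + 6 ⇒ p = \frac{6}{7}.
Matching constants: q = 6p - 6q - 3 ⇒ q = \frac{15}{49}.
General: u(n) = A·(-6)^n + \frac{6 n}{7} + \frac{15}{49}.
Apply u(0) = -5: A + \frac{15}{49} = -5 ⇒ A = - \frac{260}{49}.
So u(n) = - \frac{260 \left(-6\right)^{n}}{49} + \frac{6 n}{7} + \frac{15}{49}.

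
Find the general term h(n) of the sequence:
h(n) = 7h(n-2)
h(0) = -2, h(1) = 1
Characteristic equation: x² - 7 = 0.
Discriminant Δ = (0)² + 4·(7) = 28.
Roots r₁,₂ = (0 ± √28)/2, so r₁ = \sqrt{7}, r₂ = - \sqrt{7}.
General solution: h(n) = A·r₁^n + B·r₂^n.
From the initial conditions, A + B = -2 and r₁A + r₂B = 1.
Since r₁ - r₂ = √28: A = (1 - (-2)r₂)/√28 = -1 + \frac{\sqrt{7}}{14}, and B = -2 - A = -1 - \frac{\sqrt{7}}{14}.
So h(n) = \left(-1 + \frac{\sqrt{7}}{14}\right)\left(\sqrt{7}\right)^n + \left(-1 - \frac{\sqrt{7}}{14}\right)\left(- \sqrt{7}\right)^n.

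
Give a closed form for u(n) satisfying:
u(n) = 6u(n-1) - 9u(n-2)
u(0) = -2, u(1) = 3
Characteristic equation: x² - 6x + 9 = 0, which is (x - (3))².
Repeated root r = 3.
General solution: u(n) = (A + Bn)·(3)^n.
From u(0) = -2: A = -2.
From u(1) = 3: (A + B)·(3) = 3 ⇒ B = 3.
So u(n) = \left(3 n - 2\right) \cdot (3)^n.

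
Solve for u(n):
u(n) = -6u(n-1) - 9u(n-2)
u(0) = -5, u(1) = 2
Characteristic equation: x² + 6x + 9 = 0, which is (x - (-3))².
Repeated root r = -3.
General solution: u(n) = (A + Bn)·(-3)^n.
From u(0) = -5: A = -5.
From u(1) = 2: (A + B)·(-3) = 2 ⇒ B = \frac{13}{3}.
So u(n) = \left(\frac{13 n}{3} - 5\right) \cdot (-3)^n.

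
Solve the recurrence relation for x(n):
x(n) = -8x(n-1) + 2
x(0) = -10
First-order linear non-homogeneous.
Homogeneous solution: x_h(n) = A·(-8)^n.
Try constant particular solution x_p = K: K = -8K + 2 ⇒ K = \frac{2}{9}.
General: x(n) = A·(-8)^n + \frac{2}{9}.
Apply x(0) = -10: A + \frac{2}{9} = -10 ⇒ A = - \frac{92}{9}.
So x(n) = \frac{2}{9} - \frac{92 \left(-8\right)^{n}}{9}.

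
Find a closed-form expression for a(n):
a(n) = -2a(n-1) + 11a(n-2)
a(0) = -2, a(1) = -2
Characteristic equation: x² + 2x - 11 = 0.
Discriminant Δ = (-2)² + 4·(11) = 48.
Roots r₁,₂ = (-2 ± √48)/2, so r₁ = -1 + 2 \sqrt{3}, r₂ = - 2 \sqrt{3} - 1.
General solution: a(n) = A·r₁^n + B·r₂^n.
From the initial conditions, A + B = -2 and r₁A + r₂B = -2.
Since r₁ - r₂ = √48: A = (-2 - (-2)r₂)/√48 = -1 - \frac{\sqrt{3}}{3}, and B = -2 - A = -1 + \frac{\sqrt{3}}{3}.
So a(n) = \left(-1 - \frac{\sqrt{3}}{3}\right)\left(-1 + 2 \sqrt{3}\right)^n + \left(-1 + \frac{\sqrt{3}}{3}\right)\left(- 2 \sqrt{3} - 1\right)^n.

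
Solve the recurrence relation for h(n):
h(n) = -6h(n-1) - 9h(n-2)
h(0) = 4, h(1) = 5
Characteristic equation: x² + 6x + 9 = 0, which is (x - (-3))².
Repeated root r = -3.
General solution: h(n) = (A + Bn)·(-3)^n.
From h(0) = 4: A = 4.
From h(1) = 5: (A + B)·(-3) = 5 ⇒ B = - \frac{17}{3}.
So h(n) = \left(4 - \frac{17 n}{3}\right) \cdot (-3)^n.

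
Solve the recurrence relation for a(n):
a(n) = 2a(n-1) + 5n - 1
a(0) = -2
First-order linear with linear forcing.
Homogeneous solution: a_h(n) = A·(2)^n.
Try particular a_p(n) = pn + q. Substituting:
  pn + q = 2(p(n-1) + q) + 5n - 1.
Matching the n-coefficient: p = 2p + 5 ⇒ p = -5.
Matching constants: q = -2p + 2q - 1 ⇒ q = -9.
General: a(n) = A·(2)^n - 5 n - 9.
Apply a(0) = -2: A - 9 = -2 ⇒ A = 7.
So a(n) = 7 \cdot 2^{n} - 5 n - 9.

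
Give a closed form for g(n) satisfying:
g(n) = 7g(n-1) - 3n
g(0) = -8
First-order linear with linear forcing.
Homogeneous solution: g_h(n) = A·(7)^n.
Try particular g_p(n) = pn + q. Substituting:
  pn + q = 7(p(n-1) + q) - 3n.
Matching the n-coefficient: p = 7p - 3 ⇒ p = \frac{1}{2}.
Matching constants: q = -7p + 7q ⇒ q = \frac{7}{12}.
General: g(n) = A·(7)^n + \frac{n}{2} + \frac{7}{12}.
Apply g(0) = -8: A + \frac{7}{12} = -8 ⇒ A = - \frac{103}{12}.
So g(n) = - \frac{103 \cdot 7^{n}}{12} + \frac{n}{2} + \frac{7}{12}.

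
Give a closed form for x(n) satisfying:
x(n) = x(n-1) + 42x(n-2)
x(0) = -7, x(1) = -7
Characteristic equation: x² - x - 42 = 0, which factors as (x - (-6))(x - (7)) = 0.
Roots r₁ = -6, r₂ = 7 (distinct).
General solution: x(n) = A·(-6)^n + B·(7)^n.
From x(0) = -7: A + B = -7.
From x(1) = -7: -6A + 7B = -7.
Solving: A = - \frac{42}{13}, B = - \frac{49}{13}.
So x(n) = - \frac{42 \left(-6\right)^{n}}{13} - \frac{49 \cdot 7^{n}}{13}.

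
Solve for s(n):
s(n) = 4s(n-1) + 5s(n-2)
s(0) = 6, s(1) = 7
Characteristic equation: x² - 4x - 5 = 0, which factors as (x - (5))(x - (-1)) = 0.
Roots r₁ = 5, r₂ = -1 (distinct).
General solution: s(n) = A·(5)^n + B·(-1)^n.
From s(0) = 6: A + B = 6.
From s(1) = 7: 5A - B = 7.
Solving: A = \frac{13}{6}, B = \frac{23}{6}.
So s(n) = \frac{23 \left(-1\right)^{n}}{6} + \frac{13 \cdot 5^{n}}{6}.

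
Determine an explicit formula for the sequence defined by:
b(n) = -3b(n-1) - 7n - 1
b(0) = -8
First-order linear with linear forcing.
Homogeneous solution: b_h(n) = A·(-3)^n.
Try particular b_p(n) = pn + q. Substituting:
  pn + q = -3(p(n-1) + q) - 7n - 1.
Matching the n-coefficient: p = -3p - 7 ⇒ p = - \frac{7}{4}.
Matching constants: q = 3p - 3q - 1 ⇒ q = - \frac{25}{16}.
General: b(n) = A·(-3)^n - \frac{7 n}{4} - \frac{25}{16}.
Apply b(0) = -8: A - \frac{25}{16} = -8 ⇒ A = - \frac{103}{16}.
So b(n) = - \frac{103 \left(-3\right)^{n}}{16} - \frac{7 n}{4} - \frac{25}{16}.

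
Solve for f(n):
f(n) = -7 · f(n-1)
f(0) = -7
Pure geometric recurrence with ratio -7.
By induction f(n) = f(0) · (-7)^n = - 7 \left(-7\right)^{n}.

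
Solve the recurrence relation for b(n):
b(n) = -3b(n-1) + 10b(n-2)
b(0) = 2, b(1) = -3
Characteristic equation: x² + 3x - 10 = 0, which factors as (x - (-5))(x - (2)) = 0.
Roots r₁ = -5, r₂ = 2 (distinct).
General solution: b(n) = A·(-5)^n + B·(2)^n.
From b(0) = 2: A + B = 2.
From b(1) = -3: -5A + 2B = -3.
Solving: A = 1, B = 1.
So b(n) = \left(-5\right)^{n} + 2^{n}.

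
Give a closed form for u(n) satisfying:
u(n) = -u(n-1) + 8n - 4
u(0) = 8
First-order linear with linear forcing.
Homogeneous solution: u_h(n) = A·(-1)^n.
Try particular u_p(n) = pn + q. Substituting:
  pn + q = -(p(n-1) + q) + 8n - 4.
Matching the n-coefficient: p = -p + 8 ⇒ p = 4.
Matching constants: q = p - q - 4 ⇒ q = 0.
General: u(n) = A·(-1)^n + 4 n + 0.
Apply u(0) = 8: A + 0 = 8 ⇒ A = 8.
So u(n) = 8 \left(-1\right)^{n} + 4 n.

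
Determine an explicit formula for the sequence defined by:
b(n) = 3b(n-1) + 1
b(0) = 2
First-order linear non-homogeneous.
Homogeneous solution: b_h(n) = A·(3)^n.
Try constant particular solution b_p = K: K = 3K + 1 ⇒ K = - \frac{1}{2}.
General: b(n) = A·(3)^n - \frac{1}{2}.
Apply b(0) = 2: A - \frac{1}{2} = 2 ⇒ A = \frac{5}{2}.
So b(n) = \frac{5 \cdot 3^{n}}{2} - \frac{1}{2}.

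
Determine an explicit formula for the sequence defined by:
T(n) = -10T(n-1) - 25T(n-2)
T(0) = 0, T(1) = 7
Characteristic equation: x² + 10x + 25 = 0, which is (x - (-5))².
Repeated root r = -5.
General solution: T(n) = (A + Bn)·(-5)^n.
From T(0) = 0: A = 0.
From T(1) = 7: (A + B)·(-5) = 7 ⇒ B = - \frac{7}{5}.
So T(n) = \left(- \frac{7 n}{5}\right) \cdot (-5)^n.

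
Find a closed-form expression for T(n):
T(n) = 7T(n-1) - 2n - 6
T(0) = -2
First-order linear with linear forcing.
Homogeneous solution: T_h(n) = A·(7)^n.
Try particular T_p(n) = pn + q. Substituting:
  pn + q = 7(p(n-1) + q) - 2n - 6.
Matching the n-coefficient: p = 7p - 2 ⇒ p = \frac{1}{3}.
Matching constants: q = -7p + 7q - 6 ⇒ q = \frac{25}{18}.
General: T(n) = A·(7)^n + \frac{n}{3} + \frac{25}{18}.
Apply T(0) = -2: A + \frac{25}{18} = -2 ⇒ A = - \frac{61}{18}.
So T(n) = - \frac{61 \cdot 7^{n}}{18} + \frac{n}{3} + \frac{25}{18}.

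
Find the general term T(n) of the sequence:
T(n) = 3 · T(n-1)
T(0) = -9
Pure geometric recurrence with ratio 3.
By induction T(n) = T(0) · (3)^n = - 9 \cdot 3^{n}.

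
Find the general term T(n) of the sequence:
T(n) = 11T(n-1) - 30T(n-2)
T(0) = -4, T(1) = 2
Characteristic equation: x² - 11x + 30 = 0, which factors as (x - (6))(x - (5)) = 0.
Roots r₁ = 6, r₂ = 5 (distinct).
General solution: T(n) = A·(6)^n + B·(5)^n.
From T(0) = -4: A + B = -4.
From T(1) = 2: 6A + 5B = 2.
Solving: A = 22, B = -26.
So T(n) = - 26 \cdot 5^{n} + 22 \cdot 6^{n}.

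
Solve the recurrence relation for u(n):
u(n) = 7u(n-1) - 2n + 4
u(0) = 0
First-order linear with linear forcing.
Homogeneous solution: u_h(n) = A·(7)^n.
Try particular u_p(n) = pn + q. Substituting:
  pn + q = 7(p(n-1) + q) - 2n + 4.
Matching the n-coefficient: p = 7p - 2 ⇒ p = \frac{1}{3}.
Matching constants: q = -7p + 7q + 4 ⇒ q = - \frac{5}{18}.
General: u(n) = A·(7)^n + \frac{n}{3} - \frac{5}{18}.
Apply u(0) = 0: A - \frac{5}{18} = 0 ⇒ A = \frac{5}{18}.
So u(n) = \frac{5 \cdot 7^{n}}{18} + \frac{n}{3} - \frac{5}{18}.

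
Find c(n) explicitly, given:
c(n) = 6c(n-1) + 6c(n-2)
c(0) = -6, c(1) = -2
Characteristic equation: x² - 6x - 6 = 0.
Discriminant Δ = (6)² + 4·(6) = 60.
Roots r₁,₂ = (6 ± √60)/2, so r₁ = 3 + \sqrt{15}, r₂ = 3 - \sqrt{15}.
General solution: c(n) = A·r₁^n + B·r₂^n.
From the initial conditions, A + B = -6 and r₁A + r₂B = -2.
Since r₁ - r₂ = √60: A = (-2 - (-6)r₂)/√60 = -3 + \frac{8 \sqrt{15}}{15}, and B = -6 - A = -3 - \frac{8 \sqrt{15}}{15}.
So c(n) = \left(-3 + \frac{8 \sqrt{15}}{15}\right)\left(3 + \sqrt{15}\right)^n + \left(-3 - \frac{8 \sqrt{15}}{15}\right)\left(3 - \sqrt{15}\right)^n.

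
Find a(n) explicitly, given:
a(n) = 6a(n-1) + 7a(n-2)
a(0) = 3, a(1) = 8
Characteristic equation: x² - 6x - 7 = 0, which factors as (x - (7))(x - (-1)) = 0.
Roots r₁ = 7, r₂ = -1 (distinct).
General solution: a(n) = A·(7)^n + B·(-1)^n.
From a(0) = 3: A + B = 3.
From a(1) = 8: 7A - B = 8.
Solving: A = \frac{11}{8}, B = \frac{13}{8}.
So a(n) = \frac{13 \left(-1\right)^{n}}{8} + \frac{11 \cdot 7^{n}}{8}.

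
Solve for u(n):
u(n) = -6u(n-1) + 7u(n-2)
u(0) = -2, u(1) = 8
Characteristic equation: x² + 6x - 7 = 0, which factors as (x - (-7))(x - (1)) = 0.
Roots r₁ = -7, r₂ = 1 (distinct).
General solution: u(n) = A·(-7)^n + B·(1)^n.
From u(0) = -2: A + B = -2.
From u(1) = 8: -7A + B = 8.
Solving: A = - \frac{5}{4}, B = - \frac{3}{4}.
So u(n) = - \frac{5 \left(-7\right)^{n}}{4} - \frac{3}{4}.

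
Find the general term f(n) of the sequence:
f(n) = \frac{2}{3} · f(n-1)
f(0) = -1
Pure geometric recurrence with ratio \frac{2}{3}.
By induction f(n) = f(0) · (\frac{2}{3})^n = - \left(\frac{2}{3}\right)^{n}.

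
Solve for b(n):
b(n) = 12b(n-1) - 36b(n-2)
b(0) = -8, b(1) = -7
Characteristic equation: x² - 12x + 36 = 0, which is (x - (6))².
Repeated root r = 6.
General solution: b(n) = (A + Bn)·(6)^n.
From b(0) = -8: A = -8.
From b(1) = -7: (A + B)·(6) = -7 ⇒ B = \frac{41}{6}.
So b(n) = \left(\frac{41 n}{6} - 8\right) \cdot (6)^n.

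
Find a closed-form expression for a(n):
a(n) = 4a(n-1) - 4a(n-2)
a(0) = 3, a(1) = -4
Characteristic equation: x² - 4x + 4 = 0, which is (x - (2))².
Repeated root r = 2.
General solution: a(n) = (A + Bn)·(2)^n.
From a(0) = 3: A = 3.
From a(1) = -4: (A + B)·(2) = -4 ⇒ B = -5.
So a(n) = \left(3 - 5 n\right) \cdot (2)^n.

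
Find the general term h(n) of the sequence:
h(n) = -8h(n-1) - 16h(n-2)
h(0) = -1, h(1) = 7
Characteristic equation: x² + 8x + 16 = 0, which is (x - (-4))².
Repeated root r = -4.
General solution: h(n) = (A + Bn)·(-4)^n.
From h(0) = -1: A = -1.
From h(1) = 7: (A + B)·(-4) = 7 ⇒ B = - \frac{3}{4}.
So h(n) = \left(- \frac{3 n}{4} - 1\right) \cdot (-4)^n.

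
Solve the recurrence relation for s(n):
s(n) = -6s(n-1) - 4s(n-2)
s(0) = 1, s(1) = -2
Characteristic equation: x² + 6x + 4 = 0.
Discriminant Δ = (-6)² + 4·(-4) = 20.
Roots r₁,₂ = (-6 ± √20)/2, so r₁ = -3 + \sqrt{5}, r₂ = -3 - \sqrt{5}.
General solution: s(n) = A·r₁^n + B·r₂^n.
From the initial conditions, A + B = 1 and r₁A + r₂B = -2.
Since r₁ - r₂ = √20: A = (-2 - (1)r₂)/√20 = \frac{\sqrt{5}}{10} + \frac{1}{2}, and B = 1 - A = \frac{1}{2} - \frac{\sqrt{5}}{10}.
So s(n) = \left(\frac{\sqrt{5}}{10} + \frac{1}{2}\right)\left(-3 + \sqrt{5}\right)^n + \left(\frac{1}{2} - \frac{\sqrt{5}}{10}\right)\left(-3 - \sqrt{5}\right)^n.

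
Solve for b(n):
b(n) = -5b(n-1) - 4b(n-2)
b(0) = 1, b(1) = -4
Characteristic equation: x² + 5x + 4 = 0, which factors as (x - (-1))(x - (-4)) = 0.
Roots r₁ = -1, r₂ = -4 (distinct).
General solution: b(n) = A·(-1)^n + B·(-4)^n.
From b(0) = 1: A + B = 1.
From b(1) = -4: -A - 4B = -4.
Solving: A = 0, B = 1.
So b(n) = \left(-4\right)^{n}.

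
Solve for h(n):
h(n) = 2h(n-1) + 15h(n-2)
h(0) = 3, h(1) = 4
Characteristic equation: x² - 2x - 15 = 0, which factors as (x - (-3))(x - (5)) = 0.
Roots r₁ = -3, r₂ = 5 (distinct).
General solution: h(n) = A·(-3)^n + B·(5)^n.
From h(0) = 3: A + B = 3.
From h(1) = 4: -3A + 5B = 4.
Solving: A = \frac{11}{8}, B = \frac{13}{8}.
So h(n) = \frac{11 \left(-3\right)^{n}}{8} + \frac{13 \cdot 5^{n}}{8}.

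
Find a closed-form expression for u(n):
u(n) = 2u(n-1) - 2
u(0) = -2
First-order linear non-homogeneous.
Homogeneous solution: u_h(n) = A·(2)^n.
Try constant particular solution u_p = K: K = 2K - 2 ⇒ K = 2.
General: u(n) = A·(2)^n + 2.
Apply u(0) = -2: A + 2 = -2 ⇒ A = -4.
So u(n) = 2 - 4 \cdot 2^{n}.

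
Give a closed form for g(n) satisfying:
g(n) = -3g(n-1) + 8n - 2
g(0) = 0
First-order linear with linear forcing.
Homogeneous solution: g_h(n) = A·(-3)^n.
Try particular g_p(n) = pn + q. Substituting:
  pn + q = -3(p(n-1) + q) + 8n - 2.
Matching the n-coefficient: p = -3p + 8 ⇒ p = 2.
Matching constants: q = 3p - 3q - 2 ⇒ q = 1.
General: g(n) = A·(-3)^n + 2 n + 1.
Apply g(0) = 0: A + 1 = 0 ⇒ A = -1.
So g(n) = - \left(-3\right)^{n} + 2 n + 1.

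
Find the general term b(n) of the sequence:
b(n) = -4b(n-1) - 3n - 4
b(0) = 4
First-order linear with linear forcing.
Homogeneous solution: b_h(n) = A·(-4)^n.
Try particular b_p(n) = pn + q. Substituting:
  pn + q = -4(p(n-1) + q) - 3n - 4.
Matching the n-coefficient: p = -4p - 3 ⇒ p = - \frac{3}{5}.
Matching constants: q = 4p - 4q - 4 ⇒ q = - \frac{32}{25}.
General: b(n) = A·(-4)^n - \frac{3 n}{5} - \frac{32}{25}.
Apply b(0) = 4: A - \frac{32}{25} = 4 ⇒ A = \frac{132}{25}.
So b(n) = \frac{132 \left(-4\right)^{n}}{25} - \frac{3 n}{5} - \frac{32}{25}.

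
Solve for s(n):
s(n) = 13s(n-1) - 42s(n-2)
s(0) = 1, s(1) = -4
Characteristic equation: x² - 13x + 42 = 0, which factors as (x - (6))(x - (7)) = 0.
Roots r₁ = 6, r₂ = 7 (distinct).
General solution: s(n) = A·(6)^n + B·(7)^n.
From s(0) = 1: A + B = 1.
From s(1) = -4: 6A + 7B = -4.
Solving: A = 11, B = -10.
So s(n) = 11 \cdot 6^{n} - 10 \cdot 7^{n}.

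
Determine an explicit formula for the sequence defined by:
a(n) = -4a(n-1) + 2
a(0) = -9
First-order linear non-homogeneous.
Homogeneous solution: a_h(n) = A·(-4)^n.
Try constant particular solution a_p = K: K = -4K + 2 ⇒ K = \frac{2}{5}.
General: a(n) = A·(-4)^n + \frac{2}{5}.
Apply a(0) = -9: A + \frac{2}{5} = -9 ⇒ A = - \frac{47}{5}.
So a(n) = \frac{2}{5} - \frac{47 \left(-4\right)^{n}}{5}.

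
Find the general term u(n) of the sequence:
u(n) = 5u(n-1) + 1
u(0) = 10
First-order linear non-homogeneous.
Homogeneous solution: u_h(n) = A·(5)^n.
Try constant particular solution u_p = K: K = 5K + 1 ⇒ K = - \frac{1}{4}.
General: u(n) = A·(5)^n - \frac{1}{4}.
Apply u(0) = 10: A - \frac{1}{4} = 10 ⇒ A = \frac{41}{4}.
So u(n) = \frac{41 \cdot 5^{n}}{4} - \frac{1}{4}.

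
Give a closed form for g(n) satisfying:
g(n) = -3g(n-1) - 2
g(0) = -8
First-order linear non-homogeneous.
Homogeneous solution: g_h(n) = A·(-3)^n.
Try constant particular solution g_p = K: K = -3K - 2 ⇒ K = - \frac{1}{2}.
General: g(n) = A·(-3)^n - \frac{1}{2}.
Apply g(0) = -8: A - \frac{1}{2} = -8 ⇒ A = - \frac{15}{2}.
So g(n) = - \frac{15 \left(-3\right)^{n}}{2} - \frac{1}{2}.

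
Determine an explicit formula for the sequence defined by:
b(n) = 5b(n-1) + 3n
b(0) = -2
First-order linear with linear forcing.
Homogeneous solution: b_h(n) = A·(5)^n.
Try particular b_p(n) = pn + q. Substituting:
  pn + q = 5(p(n-1) + q) + 3n.
Matching the n-coefficient: p = 5p + 3 ⇒ p = - \frac{3}{4}.
Matching constants: q = -5p + 5q ⇒ q = - \frac{15}{16}.
General: b(n) = A·(5)^n - \frac{3 n}{4} - \frac{15}{16}.
Apply b(0) = -2: A - \frac{15}{16} = -2 ⇒ A = - \frac{17}{16}.
So b(n) = - \frac{17 \cdot 5^{n}}{16} - \frac{3 n}{4} - \frac{15}{16}.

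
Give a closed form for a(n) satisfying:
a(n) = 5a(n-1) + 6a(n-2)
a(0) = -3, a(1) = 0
Characteristic equation: x² - 5x - 6 = 0, which factors as (x - (6))(x - (-1)) = 0.
Roots r₁ = 6, r₂ = -1 (distinct).
General solution: a(n) = A·(6)^n + B·(-1)^n.
From a(0) = -3: A + B = -3.
From a(1) = 0: 6A - B = 0.
Solving: A = - \frac{3}{7}, B = - \frac{18}{7}.
So a(n) = - \frac{18 \left(-1\right)^{n}}{7} - \frac{3 \cdot 6^{n}}{7}.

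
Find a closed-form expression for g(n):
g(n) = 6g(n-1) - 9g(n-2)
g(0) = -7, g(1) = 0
Characteristic equation: x² - 6x + 9 = 0, which is (x - (3))².
Repeated root r = 3.
General solution: g(n) = (A + Bn)·(3)^n.
From g(0) = -7: A = -7.
From g(1) = 0: (A + B)·(3) = 0 ⇒ B = 7.
So g(n) = \left(7 n - 7\right) \cdot (3)^n.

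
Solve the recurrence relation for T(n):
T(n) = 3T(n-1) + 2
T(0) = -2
First-order linear non-homogeneous.
Homogeneous solution: T_h(n) = A·(3)^n.
Try constant particular solution T_p = K: K = 3K + 2 ⇒ K = -1.
General: T(n) = A·(3)^n - 1.
Apply T(0) = -2: A - 1 = -2 ⇒ A = -1.
So T(n) = - 3^{n} - 1.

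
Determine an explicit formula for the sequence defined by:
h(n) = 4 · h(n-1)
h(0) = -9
Pure geometric recurrence with ratio 4.
By induction h(n) = h(0) · (4)^n = - 9 \cdot 4^{n}.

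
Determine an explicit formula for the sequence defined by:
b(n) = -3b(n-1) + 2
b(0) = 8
First-order linear non-homogeneous.
Homogeneous solution: b_h(n) = A·(-3)^n.
Try constant particular solution b_p = K: K = -3K + 2 ⇒ K = \frac{1}{2}.
General: b(n) = A·(-3)^n + \frac{1}{2}.
Apply b(0) = 8: A + \frac{1}{2} = 8 ⇒ A = \frac{15}{2}.
So b(n) = \frac{15 \left(-3\right)^{n}}{2} + \frac{1}{2}.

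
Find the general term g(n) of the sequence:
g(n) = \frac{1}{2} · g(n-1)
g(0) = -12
Pure geometric recurrence with ratio \frac{1}{2}.
By induction g(n) = g(0) · (\frac{1}{2})^n = - 12 \cdot 2^{- n}.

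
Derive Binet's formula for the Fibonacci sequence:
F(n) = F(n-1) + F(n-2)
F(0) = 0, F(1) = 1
This is the Fibonacci sequence.
Characteristic equation: x² - x - 1 = 0; roots r₁ = \frac{1}{2} + \frac{\sqrt{5}}{2}, r₂ = \frac{1}{2} - \frac{\sqrt{5}}{2}.
General: F(n) = A·r₁^n + B·r₂^n. Solving with F(0)=0, F(1)=1 gives A = \frac{\sqrt{5}}{5}, B = - \frac{\sqrt{5}}{5}.
So F(n) = \frac{2^{- n} \sqrt{5} \left(- \left(1 - \sqrt{5}\right)^{n} + \left(1 + \sqrt{5}\right)^{n}\right)}{5}.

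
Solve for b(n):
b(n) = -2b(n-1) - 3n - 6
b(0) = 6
First-order linear with linear forcing.
Homogeneous solution: b_h(n) = A·(-2)^n.
Try particular b_p(n) = pn + q. Substituting:
  pn + q = -2(p(n-1) + q) - 3n - 6.
Matching the n-coefficient: p = -2p - 3 ⇒ p = -1.
Matching constants: q = 2p - 2q - 6 ⇒ q = - \frac{8}{3}.
General: b(n) = A·(-2)^n - n - \frac{8}{3}.
Apply b(0) = 6: A - \frac{8}{3} = 6 ⇒ A = \frac{26}{3}.
So b(n) = \frac{26 \left(-2\right)^{n}}{3} - n - \frac{8}{3}.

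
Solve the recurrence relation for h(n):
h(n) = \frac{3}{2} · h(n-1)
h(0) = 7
Pure geometric recurrence with ratio \frac{3}{2}.
By induction h(n) = h(0) · (\frac{3}{2})^n = 7 \left(\frac{3}{2}\right)^{n}.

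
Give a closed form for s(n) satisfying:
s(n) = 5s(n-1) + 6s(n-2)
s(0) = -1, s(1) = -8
Characteristic equation: x² - 5x - 6 = 0, which factors as (x - (6))(x - (-1)) = 0.
Roots r₁ = 6, r₂ = -1 (distinct).
General solution: s(n) = A·(6)^n + B·(-1)^n.
From s(0) = -1: A + B = -1.
From s(1) = -8: 6A - B = -8.
Solving: A = - \frac{9}{7}, B = \frac{2}{7}.
So s(n) = \frac{2 \left(-1\right)^{n}}{7} - \frac{9 \cdot 6^{n}}{7}.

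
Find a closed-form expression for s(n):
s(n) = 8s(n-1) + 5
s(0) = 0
First-order linear non-homogeneous.
Homogeneous solution: s_h(n) = A·(8)^n.
Try constant particular solution s_p = K: K = 8K + 5 ⇒ K = - \frac{5}{7}.
General: s(n) = A·(8)^n - \frac{5}{7}.
Apply s(0) = 0: A - \frac{5}{7} = 0 ⇒ A = \frac{5}{7}.
So s(n) = \frac{5 \cdot 8^{n}}{7} - \frac{5}{7}.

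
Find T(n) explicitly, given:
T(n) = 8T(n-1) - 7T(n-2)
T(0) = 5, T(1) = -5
Characteristic equation: x² - 8x + 7 = 0, which factors as (x - (7))(x - (1)) = 0.
Roots r₁ = 7, r₂ = 1 (distinct).
General solution: T(n) = A·(7)^n + B·(1)^n.
From T(0) = 5: A + B = 5.
From T(1) = -5: 7A + B = -5.
Solving: A = - \frac{5}{3}, B = \frac{20}{3}.
So T(n) = \frac{20}{3} - \frac{5 \cdot 7^{n}}{3}.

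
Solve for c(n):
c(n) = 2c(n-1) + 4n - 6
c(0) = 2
First-order linear with linear forcing.
Homogeneous solution: c_h(n) = A·(2)^n.
Try particular c_p(n) = pn + q. Substituting:
  pn + q = 2(p(n-1) + q) + 4n - 6.
Matching the n-coefficient: p = 2p + 4 ⇒ p = -4.
Matching constants: q = -2p + 2q - 6 ⇒ q = -2.
General: c(n) = A·(2)^n - 4 n - 2.
Apply c(0) = 2: A - 2 = 2 ⇒ A = 4.
So c(n) = 4 \cdot 2^{n} - 4 n - 2.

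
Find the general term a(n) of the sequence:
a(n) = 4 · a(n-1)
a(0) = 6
Pure geometric recurrence with ratio 4.
By induction a(n) = a(0) · (4)^n = 6 \cdot 4^{n}.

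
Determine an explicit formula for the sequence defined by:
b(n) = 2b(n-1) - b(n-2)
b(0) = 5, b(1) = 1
Characteristic equation: x² - 2x + 1 = 0, which is (x - (1))².
Repeated root r = 1.
General solution: b(n) = (A + Bn)·(1)^n.
From b(0) = 5: A = 5.
From b(1) = 1: (A + B)·(1) = 1 ⇒ B = -4.
So b(n) = \left(5 - 4 n\right) \cdot (1)^n.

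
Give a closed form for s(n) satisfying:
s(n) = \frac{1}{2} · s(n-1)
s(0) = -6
Pure geometric recurrence with ratio \frac{1}{2}.
By induction s(n) = s(0) · (\frac{1}{2})^n = - 6 \cdot 2^{- n}.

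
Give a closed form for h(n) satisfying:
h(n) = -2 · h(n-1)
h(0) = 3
Pure geometric recurrence with ratio -2.
By induction h(n) = h(0) · (-2)^n = 3 \left(-2\right)^{n}.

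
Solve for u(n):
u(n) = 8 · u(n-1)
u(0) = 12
Pure geometric recurrence with ratio 8.
By induction u(n) = u(0) · (8)^n = 12 \cdot 8^{n}.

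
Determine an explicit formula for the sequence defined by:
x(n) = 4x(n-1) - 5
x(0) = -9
First-order linear non-homogeneous.
Homogeneous solution: x_h(n) = A·(4)^n.
Try constant particular solution x_p = K: K = 4K - 5 ⇒ K = \frac{5}{3}.
General: x(n) = A·(4)^n + \frac{5}{3}.
Apply x(0) = -9: A + \frac{5}{3} = -9 ⇒ A = - \frac{32}{3}.
So x(n) = \frac{5}{3} - \frac{32 \cdot 4^{n}}{3}.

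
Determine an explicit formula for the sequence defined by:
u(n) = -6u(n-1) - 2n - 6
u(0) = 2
First-order linear with linear forcing.
Homogeneous solution: u_h(n) = A·(-6)^n.
Try particular u_p(n) = pn + q. Substituting:
  pn + q = -6(p(n-1) + q) - 2n - 6.
Matching the n-coefficient: p = -6p - 2 ⇒ p = - \frac{2}{7}.
Matching constants: q = 6p - 6q - 6 ⇒ q = - \frac{54}{49}.
General: u(n) = A·(-6)^n - \frac{2 n}{7} - \frac{54}{49}.
Apply u(0) = 2: A - \frac{54}{49} = 2 ⇒ A = \frac{152}{49}.
So u(n) = \frac{152 \left(-6\right)^{n}}{49} - \frac{2 n}{7} - \frac{54}{49}.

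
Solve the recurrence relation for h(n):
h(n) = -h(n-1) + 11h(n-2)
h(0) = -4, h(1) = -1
Characteristic equation: x² + x - 11 = 0.
Discriminant Δ = (-1)² + 4·(11) = 45.
Roots r₁,₂ = (-1 ± √45)/2, so r₁ = - \frac{1}{2} + \frac{3 \sqrt{5}}{2}, r₂ = - \frac{3 \sqrt{5}}{2} - \frac{1}{2}.
General solution: h(n) = A·r₁^n + B·r₂^n.
From the initial conditions, A + B = -4 and r₁A + r₂B = -1.
Since r₁ - r₂ = √45: A = (-1 - (-4)r₂)/√45 = -2 - \frac{\sqrt{5}}{5}, and B = -4 - A = -2 + \frac{\sqrt{5}}{5}.
So h(n) = \left(-2 - \frac{\sqrt{5}}{5}\right)\left(- \frac{1}{2} + \frac{3 \sqrt{5}}{2}\right)^n + \left(-2 + \frac{\sqrt{5}}{5}\right)\left(- \frac{3 \sqrt{5}}{2} - \frac{1}{2}\right)^n.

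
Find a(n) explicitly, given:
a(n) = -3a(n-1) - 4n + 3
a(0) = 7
First-order linear with linear forcing.
Homogeneous solution: a_h(n) = A·(-3)^n.
Try particular a_p(n) = pn + q. Substituting:
  pn + q = -3(p(n-1) + q) - 4n + 3.
Matching the n-coefficient: p = -3p - 4 ⇒ p = -1.
Matching constants: q = 3p - 3q + 3 ⇒ q = 0.
General: a(n) = A·(-3)^n - n + 0.
Apply a(0) = 7: A + 0 = 7 ⇒ A = 7.
So a(n) = 7 \left(-3\right)^{n} - n.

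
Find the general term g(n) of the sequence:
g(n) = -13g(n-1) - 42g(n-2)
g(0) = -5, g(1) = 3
Characteristic equation: x² + 13x + 42 = 0, which factors as (x - (-6))(x - (-7)) = 0.
Roots r₁ = -6, r₂ = -7 (distinct).
General solution: g(n) = A·(-6)^n + B·(-7)^n.
From g(0) = -5: A + B = -5.
From g(1) = 3: -6A - 7B = 3.
Solving: A = -32, B = 27.
So g(n) = - 32 \left(-6\right)^{n} + 27 \left(-7\right)^{n}.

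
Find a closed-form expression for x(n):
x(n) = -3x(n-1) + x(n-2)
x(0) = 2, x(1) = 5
Characteristic equation: x² + 3x - 1 = 0.
Discriminant Δ = (-3)² + 4·(1) = 13.
Roots r₁,₂ = (-3 ± √13)/2, so r₁ = - \frac{3}{2} + \frac{\sqrt{13}}{2}, r₂ = - \frac{\sqrt{13}}{2} - \frac{3}{2}.
General solution: x(n) = A·r₁^n + B·r₂^n.
From the initial conditions, A + B = 2 and r₁A + r₂B = 5.
Since r₁ - r₂ = √13: A = (5 - (2)r₂)/√13 = 1 + \frac{8 \sqrt{13}}{13}, and B = 2 - A = 1 - \frac{8 \sqrt{13}}{13}.
So x(n) = \left(1 + \frac{8 \sqrt{13}}{13}\right)\left(- \frac{3}{2} + \frac{\sqrt{13}}{2}\right)^n + \left(1 - \frac{8 \sqrt{13}}{13}\right)\left(- \frac{\sqrt{13}}{2} - \frac{3}{2}\right)^n.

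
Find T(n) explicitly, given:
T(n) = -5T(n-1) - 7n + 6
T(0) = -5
First-order linear with linear forcing.
Homogeneous solution: T_h(n) = A·(-5)^n.
Try particular T_p(n) = pn + q. Substituting:
  pn + q = -5(p(n-1) + q) - 7n + 6.
Matching the n-coefficient: p = -5p - 7 ⇒ p = - \frac{7}{6}.
Matching constants: q = 5p - 5q + 6 ⇒ q = \frac{1}{36}.
General: T(n) = A·(-5)^n - \frac{7 n}{6} + \frac{1}{36}.
Apply T(0) = -5: A + \frac{1}{36} = -5 ⇒ A = - \frac{181}{36}.
So T(n) = - \frac{181 \left(-5\right)^{n}}{36} - \frac{7 n}{6} + \frac{1}{36}.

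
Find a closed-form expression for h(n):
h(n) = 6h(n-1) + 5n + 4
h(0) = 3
First-order linear with linear forcing.
Homogeneous solution: h_h(n) = A·(6)^n.
Try particular h_p(n) = pn + q. Substituting:
  pn + q = 6(p(n-1) + q) + 5n + 4.
Matching the n-coefficient: p = 6p + 5 ⇒ p = -1.
Matching constants: q = -6p + 6q + 4 ⇒ q = -2.
General: h(n) = A·(6)^n - n - 2.
Apply h(0) = 3: A - 2 = 3 ⇒ A = 5.
So h(n) = 5 \cdot 6^{n} - n - 2.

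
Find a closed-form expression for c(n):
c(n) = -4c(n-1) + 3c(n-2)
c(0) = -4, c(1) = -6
Characteristic equation: x² + 4x - 3 = 0.
Discriminant Δ = (-4)² + 4·(3) = 28.
Roots r₁,₂ = (-4 ± √28)/2, so r₁ = -2 + \sqrt{7}, r₂ = - \sqrt{7} - 2.
General solution: c(n) = A·r₁^n + B·r₂^n.
From the initial conditions, A + B = -4 and r₁A + r₂B = -6.
Since r₁ - r₂ = √28: A = (-6 - (-4)r₂)/√28 = - \sqrt{7} - 2, and B = -4 - A = -2 + \sqrt{7}.
So c(n) = \left(- \sqrt{7} - 2\right)\left(-2 + \sqrt{7}\right)^n + \left(-2 + \sqrt{7}\right)\left(- \sqrt{7} - 2\right)^n.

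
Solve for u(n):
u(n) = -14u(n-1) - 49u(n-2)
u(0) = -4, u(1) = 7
Characteristic equation: x² + 14x + 49 = 0, which is (x - (-7))².
Repeated root r = -7.
General solution: u(n) = (A + Bn)·(-7)^n.
From u(0) = -4: A = -4.
From u(1) = 7: (A + B)·(-7) = 7 ⇒ B = 3.
So u(n) = \left(3 n - 4\right) \cdot (-7)^n.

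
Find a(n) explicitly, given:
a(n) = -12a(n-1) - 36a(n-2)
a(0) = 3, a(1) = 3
Characteristic equation: x² + 12x + 36 = 0, which is (x - (-6))².
Repeated root r = -6.
General solution: a(n) = (A + Bn)·(-6)^n.
From a(0) = 3: A = 3.
From a(1) = 3: (A + B)·(-6) = 3 ⇒ B = - \frac{7}{2}.
So a(n) = \left(3 - \frac{7 n}{2}\right) \cdot (-6)^n.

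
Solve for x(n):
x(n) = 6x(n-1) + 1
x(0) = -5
First-order linear non-homogeneous.
Homogeneous solution: x_h(n) = A·(6)^n.
Try constant particular solution x_p = K: K = 6K + 1 ⇒ K = - \frac{1}{5}.
General: x(n) = A·(6)^n - \frac{1}{5}.
Apply x(0) = -5: A - \frac{1}{5} = -5 ⇒ A = - \frac{24}{5}.
So x(n) = - \frac{24 \cdot 6^{n}}{5} - \frac{1}{5}.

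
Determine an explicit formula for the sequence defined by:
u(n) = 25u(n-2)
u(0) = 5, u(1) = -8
Characteristic equation: x² - 25 = 0, which factors as (x - (5))(x - (-5)) = 0.
Roots r₁ = 5, r₂ = -5 (distinct).
General solution: u(n) = A·(5)^n + B·(-5)^n.
From u(0) = 5: A + B = 5.
From u(1) = -8: 5A - 5B = -8.
Solving: A = \frac{17}{10}, B = \frac{33}{10}.
So u(n) = \frac{33 \left(-5\right)^{n}}{10} + \frac{17 \cdot 5^{n}}{10}.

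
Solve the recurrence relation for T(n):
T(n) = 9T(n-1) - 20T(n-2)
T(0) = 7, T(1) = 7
Characteristic equation: x² - 9x + 20 = 0, which factors as (x - (5))(x - (4)) = 0.
Roots r₁ = 5, r₂ = 4 (distinct).
General solution: T(n) = A·(5)^n + B·(4)^n.
From T(0) = 7: A + B = 7.
From T(1) = 7: 5A + 4B = 7.
Solving: A = -21, B = 28.
So T(n) = 28 \cdot 4^{n} - 21 \cdot 5^{n}.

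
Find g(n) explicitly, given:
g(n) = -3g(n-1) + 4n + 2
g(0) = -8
First-order linear with linear forcing.
Homogeneous solution: g_h(n) = A·(-3)^n.
Try particular g_p(n) = pn + q. Substituting:
  pn + q = -3(p(n-1) + q) + 4n + 2.
Matching the n-coefficient: p = -3p + 4 ⇒ p = 1.
Matching constants: q = 3p - 3q + 2 ⇒ q = \frac{5}{4}.
General: g(n) = A·(-3)^n + n + \frac{5}{4}.
Apply g(0) = -8: A + \frac{5}{4} = -8 ⇒ A = - \frac{37}{4}.
So g(n) = - \frac{37 \left(-3\right)^{n}}{4} + n + \frac{5}{4}.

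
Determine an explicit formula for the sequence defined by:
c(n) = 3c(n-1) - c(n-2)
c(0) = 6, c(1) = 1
Characteristic equation: x² - 3x + 1 = 0.
Discriminant Δ = (3)² + 4·(-1) = 5.
Roots r₁,₂ = (3 ± √5)/2, so r₁ = \frac{\sqrt{5}}{2} + \frac{3}{2}, r₂ = \frac{3}{2} - \frac{\sqrt{5}}{2}.
General solution: c(n) = A·r₁^n + B·r₂^n.
From the initial conditions, A + B = 6 and r₁A + r₂B = 1.
Since r₁ - r₂ = √5: A = (1 - (6)r₂)/√5 = 3 - \frac{8 \sqrt{5}}{5}, and B = 6 - A = 3 + \frac{8 \sqrt{5}}{5}.
So c(n) = \left(3 - \frac{8 \sqrt{5}}{5}\right)\left(\frac{\sqrt{5}}{2} + \frac{3}{2}\right)^n + \left(3 + \frac{8 \sqrt{5}}{5}\right)\left(\frac{3}{2} - \frac{\sqrt{5}}{2}\right)^n.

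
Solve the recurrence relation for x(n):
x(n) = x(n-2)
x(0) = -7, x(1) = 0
Characteristic equation: x² - 1 = 0, which factors as (x - (-1))(x - (1)) = 0.
Roots r₁ = -1, r₂ = 1 (distinct).
General solution: x(n) = A·(-1)^n + B·(1)^n.
From x(0) = -7: A + B = -7.
From x(1) = 0: -A + B = 0.
Solving: A = - \frac{7}{2}, B = - \frac{7}{2}.
So x(n) = - \frac{7 \left(-1\right)^{n}}{2} - \frac{7}{2}.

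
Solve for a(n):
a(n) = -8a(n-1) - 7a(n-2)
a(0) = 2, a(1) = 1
Characteristic equation: x² + 8x + 7 = 0, which factors as (x - (-1))(x - (-7)) = 0.
Roots r₁ = -1, r₂ = -7 (distinct).
General solution: a(n) = A·(-1)^n + B·(-7)^n.
From a(0) = 2: A + B = 2.
From a(1) = 1: -A - 7B = 1.
Solving: A = \frac{5}{2}, B = - \frac{1}{2}.
So a(n) = \frac{5 \left(-1\right)^{n}}{2} - \frac{\left(-7\right)^{n}}{2}.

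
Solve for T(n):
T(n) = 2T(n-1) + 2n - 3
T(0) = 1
First-order linear with linear forcing.
Homogeneous solution: T_h(n) = A·(2)^n.
Try particular T_p(n) = pn + q. Substituting:
  pn + q = 2(p(n-1) + q) + 2n - 3.
Matching the n-coefficient: p = 2p + 2 ⇒ p = -2.
Matching constants: q = -2p + 2q - 3 ⇒ q = -1.
General: T(n) = A·(2)^n - 2 n - 1.
Apply T(0) = 1: A - 1 = 1 ⇒ A = 2.
So T(n) = 2 \cdot 2^{n} - 2 n - 1.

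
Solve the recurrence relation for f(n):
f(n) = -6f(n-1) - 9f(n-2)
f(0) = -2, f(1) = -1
Characteristic equation: x² + 6x + 9 = 0, which is (x - (-3))².
Repeated root r = -3.
General solution: f(n) = (A + Bn)·(-3)^n.
From f(0) = -2: A = -2.
From f(1) = -1: (A + B)·(-3) = -1 ⇒ B = \frac{7}{3}.
So f(n) = \left(\frac{7 n}{3} - 2\right) \cdot (-3)^n.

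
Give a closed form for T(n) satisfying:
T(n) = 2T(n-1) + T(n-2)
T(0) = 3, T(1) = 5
Characteristic equation: x² - 2x - 1 = 0.
Discriminant Δ = (2)² + 4·(1) = 8.
Roots r₁,₂ = (2 ± √8)/2, so r₁ = 1 + \sqrt{2}, r₂ = 1 - \sqrt{2}.
General solution: T(n) = A·r₁^n + B·r₂^n.
From the initial conditions, A + B = 3 and r₁A + r₂B = 5.
Since r₁ - r₂ = √8: A = (5 - (3)r₂)/√8 = \frac{\sqrt{2}}{2} + \frac{3}{2}, and B = 3 - A = \frac{3}{2} - \frac{\sqrt{2}}{2}.
So T(n) = \left(\frac{\sqrt{2}}{2} + \frac{3}{2}\right)\left(1 + \sqrt{2}\right)^n + \left(\frac{3}{2} - \frac{\sqrt{2}}{2}\right)\left(1 - \sqrt{2}\right)^n.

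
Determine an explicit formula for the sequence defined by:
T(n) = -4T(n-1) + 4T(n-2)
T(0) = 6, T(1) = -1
Characteristic equation: x² + 4x - 4 = 0.
Discriminant Δ = (-4)² + 4·(4) = 32.
Roots r₁,₂ = (-4 ± √32)/2, so r₁ = -2 + 2 \sqrt{2}, r₂ = - 2 \sqrt{2} - 2.
General solution: T(n) = A·r₁^n + B·r₂^n.
From the initial conditions, A + B = 6 and r₁A + r₂B = -1.
Since r₁ - r₂ = √32: A = (-1 - (6)r₂)/√32 = \frac{11 \sqrt{2}}{8} + 3, and B = 6 - A = 3 - \frac{11 \sqrt{2}}{8}.
So T(n) = \left(\frac{11 \sqrt{2}}{8} + 3\right)\left(-2 + 2 \sqrt{2}\right)^n + \left(3 - \frac{11 \sqrt{2}}{8}\right)\left(- 2 \sqrt{2} - 2\right)^n.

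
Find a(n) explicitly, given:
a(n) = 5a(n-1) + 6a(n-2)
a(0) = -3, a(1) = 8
Characteristic equation: x² - 5x - 6 = 0, which factors as (x - (-1))(x - (6)) = 0.
Roots r₁ = -1, r₂ = 6 (distinct).
General solution: a(n) = A·(-1)^n + B·(6)^n.
From a(0) = -3: A + B = -3.
From a(1) = 8: -A + 6B = 8.
Solving: A = - \frac{26}{7}, B = \frac{5}{7}.
So a(n) = - \frac{26 \left(-1\right)^{n}}{7} + \frac{5 \cdot 6^{n}}{7}.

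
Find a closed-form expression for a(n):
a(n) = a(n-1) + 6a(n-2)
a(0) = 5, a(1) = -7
Characteristic equation: x² - x - 6 = 0, which factors as (x - (-2))(x - (3)) = 0.
Roots r₁ = -2, r₂ = 3 (distinct).
General solution: a(n) = A·(-2)^n + B·(3)^n.
From a(0) = 5: A + B = 5.
From a(1) = -7: -2A + 3B = -7.
Solving: A = \frac{22}{5}, B = \frac{3}{5}.
So a(n) = \frac{22 \left(-2\right)^{n}}{5} + \frac{3 \cdot 3^{n}}{5}.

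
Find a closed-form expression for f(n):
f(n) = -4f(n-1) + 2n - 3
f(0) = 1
First-order linear with linear forcing.
Homogeneous solution: f_h(n) = A·(-4)^n.
Try particular f_p(n) = pn + q. Substituting:
  pn + q = -4(p(n-1) + q) + 2n - 3.
Matching the n-coefficient: p = -4p + 2 ⇒ p = \frac{2}{5}.
Matching constants: q = 4p - 4q - 3 ⇒ q = - \frac{7}{25}.
General: f(n) = A·(-4)^n + \frac{2 n}{5} - \frac{7}{25}.
Apply f(0) = 1: A - \frac{7}{25} = 1 ⇒ A = \frac{32}{25}.
So f(n) = \frac{32 \left(-4\right)^{n}}{25} + \frac{2 n}{5} - \frac{7}{25}.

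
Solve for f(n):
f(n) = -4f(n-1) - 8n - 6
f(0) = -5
First-order linear with linear forcing.
Homogeneous solution: f_h(n) = A·(-4)^n.
Try particular f_p(n) = pn + q. Substituting:
  pn + q = -4(p(n-1) + q) - 8n - 6.
Matching the n-coefficient: p = -4p - 8 ⇒ p = - \frac{8}{5}.
Matching constants: q = 4p - 4q - 6 ⇒ q = - \frac{62}{25}.
General: f(n) = A·(-4)^n - \frac{8 n}{5} - \frac{62}{25}.
Apply f(0) = -5: A - \frac{62}{25} = -5 ⇒ A = - \frac{63}{25}.
So f(n) = - \frac{63 \left(-4\right)^{n}}{25} - \frac{8 n}{5} - \frac{62}{25}.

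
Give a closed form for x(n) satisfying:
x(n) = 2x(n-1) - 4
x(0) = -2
First-order linear non-homogeneous.
Homogeneous solution: x_h(n) = A·(2)^n.
Try constant particular solution x_p = K: K = 2K - 4 ⇒ K = 4.
General: x(n) = A·(2)^n + 4.
Apply x(0) = -2: A + 4 = -2 ⇒ A = -6.
So x(n) = 4 - 6 \cdot 2^{n}.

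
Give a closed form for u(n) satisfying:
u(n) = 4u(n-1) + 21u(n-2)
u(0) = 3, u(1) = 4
Characteristic equation: x² - 4x - 21 = 0, which factors as (x - (7))(x - (-3)) = 0.
Roots r₁ = 7, r₂ = -3 (distinct).
General solution: u(n) = A·(7)^n + B·(-3)^n.
From u(0) = 3: A + B = 3.
From u(1) = 4: 7A - 3B = 4.
Solving: A = \frac{13}{10}, B = \frac{17}{10}.
So u(n) = \frac{17 \left(-3\right)^{n}}{10} + \frac{13 \cdot 7^{n}}{10}.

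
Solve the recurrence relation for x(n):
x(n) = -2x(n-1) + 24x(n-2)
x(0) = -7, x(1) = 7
Characteristic equation: x² + 2x - 24 = 0, which factors as (x - (4))(x - (-6)) = 0.
Roots r₁ = 4, r₂ = -6 (distinct).
General solution: x(n) = A·(4)^n + B·(-6)^n.
From x(0) = -7: A + B = -7.
From x(1) = 7: 4A - 6B = 7.
Solving: A = - \frac{7}{2}, B = - \frac{7}{2}.
So x(n) = - \frac{7 \left(-6\right)^{n}}{2} - \frac{7 \cdot 4^{n}}{2}.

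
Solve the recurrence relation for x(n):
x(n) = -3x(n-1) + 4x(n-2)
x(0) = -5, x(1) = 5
Characteristic equation: x² + 3x - 4 = 0, which factors as (x - (1))(x - (-4)) = 0.
Roots r₁ = 1, r₂ = -4 (distinct).
General solution: x(n) = A·(1)^n + B·(-4)^n.
From x(0) = -5: A + B = -5.
From x(1) = 5: A - 4B = 5.
Solving: A = -3, B = -2.
So x(n) = - 2 \left(-4\right)^{n} - 3.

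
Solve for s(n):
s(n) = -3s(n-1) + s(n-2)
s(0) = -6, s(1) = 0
Characteristic equation: x² + 3x - 1 = 0.
Discriminant Δ = (-3)² + 4·(1) = 13.
Roots r₁,₂ = (-3 ± √13)/2, so r₁ = - \frac{3}{2} + \frac{\sqrt{13}}{2}, r₂ = - \frac{\sqrt{13}}{2} - \frac{3}{2}.
General solution: s(n) = A·r₁^n + B·r₂^n.
From the initial conditions, A + B = -6 and r₁A + r₂B = 0.
Since r₁ - r₂ = √13: A = (0 - (-6)r₂)/√13 = -3 - \frac{9 \sqrt{13}}{13}, and B = -6 - A = -3 + \frac{9 \sqrt{13}}{13}.
So s(n) = \left(-3 - \frac{9 \sqrt{13}}{13}\right)\left(- \frac{3}{2} + \frac{\sqrt{13}}{2}\right)^n + \left(-3 + \frac{9 \sqrt{13}}{13}\right)\left(- \frac{\sqrt{13}}{2} - \frac{3}{2}\right)^n.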